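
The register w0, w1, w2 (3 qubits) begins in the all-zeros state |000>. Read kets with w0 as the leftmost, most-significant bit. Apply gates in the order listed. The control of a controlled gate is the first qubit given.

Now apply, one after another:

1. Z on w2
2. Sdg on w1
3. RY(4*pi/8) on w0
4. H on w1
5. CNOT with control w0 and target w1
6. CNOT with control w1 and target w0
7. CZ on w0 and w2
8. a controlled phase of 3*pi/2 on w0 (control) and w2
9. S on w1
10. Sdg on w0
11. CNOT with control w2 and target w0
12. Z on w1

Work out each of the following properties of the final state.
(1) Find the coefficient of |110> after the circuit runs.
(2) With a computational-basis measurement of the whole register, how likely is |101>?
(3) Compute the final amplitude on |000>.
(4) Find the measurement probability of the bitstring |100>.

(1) The amplitude on |110> is -1/2.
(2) A full measurement returns |101> with probability 0.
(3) The amplitude on |000> is 1/2.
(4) The probability of measuring |100> is 1/4.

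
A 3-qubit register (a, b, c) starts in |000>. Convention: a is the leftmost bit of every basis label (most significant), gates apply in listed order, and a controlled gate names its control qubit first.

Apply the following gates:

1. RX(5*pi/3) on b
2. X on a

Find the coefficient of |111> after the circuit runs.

The amplitude on |111> is 0.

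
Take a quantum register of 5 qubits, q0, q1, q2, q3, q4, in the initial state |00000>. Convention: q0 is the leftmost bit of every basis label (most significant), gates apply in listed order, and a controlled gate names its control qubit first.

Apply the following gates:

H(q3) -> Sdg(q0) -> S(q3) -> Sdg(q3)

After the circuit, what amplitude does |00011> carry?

|00011> carries amplitude 0 in the final state. Key observation: the block from step 3 through step 4 cancels to the identity and can be dropped.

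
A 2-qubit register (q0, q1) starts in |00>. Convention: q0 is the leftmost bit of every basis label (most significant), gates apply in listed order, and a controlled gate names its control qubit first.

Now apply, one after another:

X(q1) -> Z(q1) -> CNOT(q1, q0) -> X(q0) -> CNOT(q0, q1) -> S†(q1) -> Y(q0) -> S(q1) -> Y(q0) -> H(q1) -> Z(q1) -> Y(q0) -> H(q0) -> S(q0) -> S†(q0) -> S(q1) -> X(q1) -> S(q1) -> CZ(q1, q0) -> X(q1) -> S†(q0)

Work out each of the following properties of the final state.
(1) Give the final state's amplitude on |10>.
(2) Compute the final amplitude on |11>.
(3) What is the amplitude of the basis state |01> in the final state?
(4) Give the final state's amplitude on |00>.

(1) The amplitude on |10> is -I/2.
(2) |11> carries amplitude I/2 in the final state.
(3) |01> carries amplitude 1/2 in the final state.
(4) The final state's coefficient on |00> equals 1/2.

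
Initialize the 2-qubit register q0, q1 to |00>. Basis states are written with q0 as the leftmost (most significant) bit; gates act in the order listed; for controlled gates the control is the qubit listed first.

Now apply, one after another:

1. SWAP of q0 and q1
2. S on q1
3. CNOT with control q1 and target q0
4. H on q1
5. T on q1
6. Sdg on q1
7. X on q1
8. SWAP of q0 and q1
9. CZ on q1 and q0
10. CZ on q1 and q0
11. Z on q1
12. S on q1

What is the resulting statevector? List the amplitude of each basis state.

The resulting statevector has amplitude -sqrt(2)*exp(3*I*pi/4)/2 on |00>, 0 on |01>, sqrt(2)/2 on |10>, 0 on |11>.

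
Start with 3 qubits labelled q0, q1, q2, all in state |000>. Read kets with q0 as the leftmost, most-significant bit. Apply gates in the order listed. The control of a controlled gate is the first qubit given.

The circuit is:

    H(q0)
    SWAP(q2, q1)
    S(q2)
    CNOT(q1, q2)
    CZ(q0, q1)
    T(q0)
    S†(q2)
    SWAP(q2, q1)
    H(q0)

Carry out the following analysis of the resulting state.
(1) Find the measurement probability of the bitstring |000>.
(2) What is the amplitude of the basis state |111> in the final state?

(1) The probability of measuring |000> is sqrt(2)/4 + 1/2.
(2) The final state's coefficient on |111> equals 0.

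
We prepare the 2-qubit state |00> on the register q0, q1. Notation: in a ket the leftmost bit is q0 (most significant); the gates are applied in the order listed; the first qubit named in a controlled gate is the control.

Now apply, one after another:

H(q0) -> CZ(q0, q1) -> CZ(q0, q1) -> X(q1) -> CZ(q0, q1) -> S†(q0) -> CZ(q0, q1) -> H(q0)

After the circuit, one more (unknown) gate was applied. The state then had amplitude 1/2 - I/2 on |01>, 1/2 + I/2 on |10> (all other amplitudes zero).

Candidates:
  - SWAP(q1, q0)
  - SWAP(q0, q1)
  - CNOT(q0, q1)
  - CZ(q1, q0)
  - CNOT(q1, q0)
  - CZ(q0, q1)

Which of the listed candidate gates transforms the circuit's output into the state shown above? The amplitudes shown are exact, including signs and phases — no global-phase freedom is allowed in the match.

It was CNOT(q0, q1) that produced the state shown.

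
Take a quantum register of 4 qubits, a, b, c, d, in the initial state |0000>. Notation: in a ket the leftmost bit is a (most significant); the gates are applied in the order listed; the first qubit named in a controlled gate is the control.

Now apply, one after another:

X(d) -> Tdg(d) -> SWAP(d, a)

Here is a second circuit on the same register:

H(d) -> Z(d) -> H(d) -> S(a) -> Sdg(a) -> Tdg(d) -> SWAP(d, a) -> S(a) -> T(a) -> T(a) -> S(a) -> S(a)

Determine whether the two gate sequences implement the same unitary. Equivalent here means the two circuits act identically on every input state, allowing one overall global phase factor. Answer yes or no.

Yes — the two circuits implement the same unitary up to a global phase.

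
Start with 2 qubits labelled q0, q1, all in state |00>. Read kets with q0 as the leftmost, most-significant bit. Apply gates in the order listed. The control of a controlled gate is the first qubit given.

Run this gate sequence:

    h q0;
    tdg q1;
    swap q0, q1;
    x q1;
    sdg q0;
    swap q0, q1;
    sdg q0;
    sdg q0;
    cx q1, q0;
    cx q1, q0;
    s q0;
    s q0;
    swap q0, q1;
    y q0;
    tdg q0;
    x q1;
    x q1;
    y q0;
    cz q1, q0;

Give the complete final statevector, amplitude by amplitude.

The final amplitudes are -sqrt(2)*exp(3*I*pi/4)/2 on |00>, -sqrt(2)*exp(3*I*pi/4)/2 on |01>, 0 on |10>, 0 on |11>. Key observation: gates 6-13 undo each other exactly, leaving only the rest of the circuit to track.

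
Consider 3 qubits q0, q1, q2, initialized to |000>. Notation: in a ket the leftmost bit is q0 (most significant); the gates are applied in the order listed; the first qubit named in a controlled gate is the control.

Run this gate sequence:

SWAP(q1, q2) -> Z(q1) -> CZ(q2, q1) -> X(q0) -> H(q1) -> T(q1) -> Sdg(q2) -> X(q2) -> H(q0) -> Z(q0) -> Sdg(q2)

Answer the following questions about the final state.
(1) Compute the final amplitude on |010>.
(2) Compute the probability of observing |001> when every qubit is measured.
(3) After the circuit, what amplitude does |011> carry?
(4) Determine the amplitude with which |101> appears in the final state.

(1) The amplitude on |010> is 0.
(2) Outcome |001> occurs with probability 1/4.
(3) |011> carries amplitude -exp(3*I*pi/4)/2 in the final state.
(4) The amplitude on |101> is -I/2.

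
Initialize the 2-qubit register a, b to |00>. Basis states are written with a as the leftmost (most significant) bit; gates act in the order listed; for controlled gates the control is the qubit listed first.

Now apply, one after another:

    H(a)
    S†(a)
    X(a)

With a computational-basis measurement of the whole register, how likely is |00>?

The probability of measuring |00> is 1/2.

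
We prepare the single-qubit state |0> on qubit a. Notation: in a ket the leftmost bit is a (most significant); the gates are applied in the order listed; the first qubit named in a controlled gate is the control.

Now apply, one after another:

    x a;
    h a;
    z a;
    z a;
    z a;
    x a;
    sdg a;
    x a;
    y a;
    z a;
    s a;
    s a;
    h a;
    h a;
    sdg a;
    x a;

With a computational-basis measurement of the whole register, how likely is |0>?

A full measurement returns |0> with probability 1/2.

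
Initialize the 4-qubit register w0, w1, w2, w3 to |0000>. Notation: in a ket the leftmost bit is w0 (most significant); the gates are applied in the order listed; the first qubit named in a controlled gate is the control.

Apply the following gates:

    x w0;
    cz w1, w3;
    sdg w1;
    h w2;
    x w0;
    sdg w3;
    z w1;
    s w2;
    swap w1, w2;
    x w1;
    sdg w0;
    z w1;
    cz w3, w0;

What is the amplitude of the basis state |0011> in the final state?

The final state's coefficient on |0011> equals 0.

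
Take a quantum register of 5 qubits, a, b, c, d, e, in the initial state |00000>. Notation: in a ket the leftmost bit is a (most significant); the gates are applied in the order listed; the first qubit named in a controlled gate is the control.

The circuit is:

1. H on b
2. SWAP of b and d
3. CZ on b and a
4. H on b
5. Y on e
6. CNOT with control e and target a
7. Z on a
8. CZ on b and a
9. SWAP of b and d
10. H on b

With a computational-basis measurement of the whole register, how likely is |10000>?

A full measurement returns |10000> with probability 0.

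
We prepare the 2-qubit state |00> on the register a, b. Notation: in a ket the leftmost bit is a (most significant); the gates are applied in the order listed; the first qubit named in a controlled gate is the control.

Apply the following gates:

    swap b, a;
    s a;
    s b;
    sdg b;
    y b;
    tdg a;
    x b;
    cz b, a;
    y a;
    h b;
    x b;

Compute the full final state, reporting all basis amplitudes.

After the circuit, the state carries amplitude 0 on |00>, 0 on |01>, -sqrt(2)/2 on |10>, -sqrt(2)/2 on |11>. Key observation: gates 3-4 undo each other exactly, leaving only the rest of the circuit to track.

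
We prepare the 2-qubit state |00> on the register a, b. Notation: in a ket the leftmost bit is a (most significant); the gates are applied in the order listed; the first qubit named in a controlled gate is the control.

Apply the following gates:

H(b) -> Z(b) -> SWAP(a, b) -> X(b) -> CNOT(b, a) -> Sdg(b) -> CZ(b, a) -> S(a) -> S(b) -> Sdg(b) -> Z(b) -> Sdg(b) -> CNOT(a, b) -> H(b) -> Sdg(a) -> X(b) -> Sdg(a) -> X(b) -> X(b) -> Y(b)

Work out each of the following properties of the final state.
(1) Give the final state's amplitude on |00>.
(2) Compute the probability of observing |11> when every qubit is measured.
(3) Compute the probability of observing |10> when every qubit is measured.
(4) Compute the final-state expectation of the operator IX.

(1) The final state's coefficient on |00> equals I/2.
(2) The probability of measuring |11> is 1/4.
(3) The probability of measuring |10> is 1/4.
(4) The expectation value of IX is 0.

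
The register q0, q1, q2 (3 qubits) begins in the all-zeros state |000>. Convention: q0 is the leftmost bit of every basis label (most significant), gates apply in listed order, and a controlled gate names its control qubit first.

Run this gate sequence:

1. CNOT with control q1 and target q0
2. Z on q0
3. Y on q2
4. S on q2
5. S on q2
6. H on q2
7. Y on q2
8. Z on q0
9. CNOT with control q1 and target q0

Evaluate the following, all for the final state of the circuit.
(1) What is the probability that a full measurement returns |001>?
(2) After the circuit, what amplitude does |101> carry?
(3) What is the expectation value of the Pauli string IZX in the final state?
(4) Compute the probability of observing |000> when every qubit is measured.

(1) The probability of measuring |001> is 1/2.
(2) |101> carries amplitude 0 in the final state.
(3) The observable IZX averages to 1.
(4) The probability of measuring |000> is 1/2.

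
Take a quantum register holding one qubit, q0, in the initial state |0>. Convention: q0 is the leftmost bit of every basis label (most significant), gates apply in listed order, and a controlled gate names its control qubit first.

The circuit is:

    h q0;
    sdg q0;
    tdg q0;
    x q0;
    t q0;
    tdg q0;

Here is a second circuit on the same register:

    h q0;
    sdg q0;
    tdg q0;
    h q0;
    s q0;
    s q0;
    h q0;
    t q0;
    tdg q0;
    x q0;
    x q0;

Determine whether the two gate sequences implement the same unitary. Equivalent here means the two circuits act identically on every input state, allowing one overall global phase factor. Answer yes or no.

Yes — the two circuits implement the same unitary up to a global phase.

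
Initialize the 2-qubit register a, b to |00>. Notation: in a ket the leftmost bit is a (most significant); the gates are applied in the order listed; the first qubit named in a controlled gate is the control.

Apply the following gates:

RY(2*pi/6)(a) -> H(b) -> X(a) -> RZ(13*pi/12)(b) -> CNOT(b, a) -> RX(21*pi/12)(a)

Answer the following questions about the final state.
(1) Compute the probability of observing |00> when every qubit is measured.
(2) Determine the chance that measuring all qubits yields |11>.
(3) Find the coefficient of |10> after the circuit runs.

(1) Outcome |00> occurs with probability 1/4 - sqrt(2)/16.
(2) A full measurement returns |11> with probability 1/4 - sqrt(2)/16.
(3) The amplitude on |10> is -sqrt(2)*I*sqrt(1/2 - sqrt(2)/4)*exp(-13*I*pi/24)/4 - sqrt(6)*sqrt(sqrt(2)/4 + 1/2)*exp(-13*I*pi/24)/4.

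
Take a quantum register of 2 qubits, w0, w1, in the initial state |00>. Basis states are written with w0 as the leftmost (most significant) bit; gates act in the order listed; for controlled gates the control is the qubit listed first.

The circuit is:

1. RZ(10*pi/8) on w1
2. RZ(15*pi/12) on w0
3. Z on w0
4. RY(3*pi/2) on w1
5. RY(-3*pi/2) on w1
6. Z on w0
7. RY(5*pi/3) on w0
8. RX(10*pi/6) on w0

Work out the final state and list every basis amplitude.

The resulting statevector has amplitude (1 + 3*I)*exp(I*pi/4)/4 on |00>, 0 on |01>, sqrt(3)*(-1 - I)*exp(I*pi/4)/4 on |10>, 0 on |11>.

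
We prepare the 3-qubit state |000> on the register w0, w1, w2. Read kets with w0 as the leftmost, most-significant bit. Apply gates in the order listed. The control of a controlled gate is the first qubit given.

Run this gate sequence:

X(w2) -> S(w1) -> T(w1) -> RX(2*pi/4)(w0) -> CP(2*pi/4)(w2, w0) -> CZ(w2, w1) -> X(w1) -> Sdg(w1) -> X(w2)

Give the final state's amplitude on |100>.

The amplitude on |100> is 0.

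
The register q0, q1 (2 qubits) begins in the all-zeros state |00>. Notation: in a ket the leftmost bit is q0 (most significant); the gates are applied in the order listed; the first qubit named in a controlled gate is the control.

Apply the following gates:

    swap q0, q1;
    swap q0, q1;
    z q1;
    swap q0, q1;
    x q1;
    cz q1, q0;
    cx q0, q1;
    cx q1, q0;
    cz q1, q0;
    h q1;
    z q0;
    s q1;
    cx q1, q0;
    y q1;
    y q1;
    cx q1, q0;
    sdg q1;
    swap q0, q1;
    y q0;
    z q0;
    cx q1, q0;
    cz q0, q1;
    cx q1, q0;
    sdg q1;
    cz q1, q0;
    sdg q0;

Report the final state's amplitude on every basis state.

The final amplitudes are 0 on |00>, -sqrt(2)/2 on |01>, 0 on |10>, -sqrt(2)*I/2 on |11>.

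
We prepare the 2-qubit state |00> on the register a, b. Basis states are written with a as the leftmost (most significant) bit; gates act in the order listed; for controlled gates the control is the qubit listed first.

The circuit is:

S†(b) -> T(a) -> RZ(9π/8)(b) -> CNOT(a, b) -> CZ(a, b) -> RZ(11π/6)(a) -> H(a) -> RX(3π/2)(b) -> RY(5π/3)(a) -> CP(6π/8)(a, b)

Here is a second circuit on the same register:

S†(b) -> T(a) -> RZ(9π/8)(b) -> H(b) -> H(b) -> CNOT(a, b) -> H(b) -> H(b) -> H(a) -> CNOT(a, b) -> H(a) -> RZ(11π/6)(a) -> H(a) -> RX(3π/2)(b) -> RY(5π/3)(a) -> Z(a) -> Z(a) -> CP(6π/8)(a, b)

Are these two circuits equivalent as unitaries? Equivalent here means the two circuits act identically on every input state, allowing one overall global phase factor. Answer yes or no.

No, they are not equivalent — no single phase factor reconciles the two unitaries.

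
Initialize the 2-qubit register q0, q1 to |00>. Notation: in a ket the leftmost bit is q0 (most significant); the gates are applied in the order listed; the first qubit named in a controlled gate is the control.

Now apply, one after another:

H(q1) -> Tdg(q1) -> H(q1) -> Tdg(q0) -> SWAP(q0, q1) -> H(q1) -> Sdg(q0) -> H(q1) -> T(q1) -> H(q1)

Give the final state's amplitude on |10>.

The final state's coefficient on |10> equals sqrt(2)*(-I + exp(I*pi/4))/4.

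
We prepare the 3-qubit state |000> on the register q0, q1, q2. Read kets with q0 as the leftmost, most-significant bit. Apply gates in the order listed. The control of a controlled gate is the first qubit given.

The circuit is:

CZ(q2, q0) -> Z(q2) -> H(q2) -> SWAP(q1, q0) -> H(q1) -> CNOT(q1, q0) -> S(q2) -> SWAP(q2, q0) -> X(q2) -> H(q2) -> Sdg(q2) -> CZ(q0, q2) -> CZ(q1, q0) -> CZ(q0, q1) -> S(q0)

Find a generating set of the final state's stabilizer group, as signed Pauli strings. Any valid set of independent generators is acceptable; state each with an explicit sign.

The stabilizer group can be generated by -XIZ, +IXZ, +ZZY, among other valid generating sets.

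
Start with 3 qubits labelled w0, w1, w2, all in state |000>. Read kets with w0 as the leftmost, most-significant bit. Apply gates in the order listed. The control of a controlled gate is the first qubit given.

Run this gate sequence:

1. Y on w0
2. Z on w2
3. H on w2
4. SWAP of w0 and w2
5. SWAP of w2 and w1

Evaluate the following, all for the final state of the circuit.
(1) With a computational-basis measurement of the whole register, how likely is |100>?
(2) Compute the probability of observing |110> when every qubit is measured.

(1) Outcome |100> occurs with probability 0.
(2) A full measurement returns |110> with probability 1/2.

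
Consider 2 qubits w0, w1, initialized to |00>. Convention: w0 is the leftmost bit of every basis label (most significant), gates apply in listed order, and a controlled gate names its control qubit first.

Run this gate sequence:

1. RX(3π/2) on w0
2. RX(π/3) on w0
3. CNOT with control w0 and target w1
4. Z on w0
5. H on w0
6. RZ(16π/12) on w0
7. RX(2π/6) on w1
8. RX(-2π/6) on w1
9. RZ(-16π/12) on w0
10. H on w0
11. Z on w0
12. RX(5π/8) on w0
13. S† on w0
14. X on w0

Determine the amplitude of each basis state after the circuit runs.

After the circuit, the state carries amplitude (sqrt(2) + sqrt(6))*sin(5*pi/16)/4 on |00>, (-sqrt(6) + sqrt(2))*cos(5*pi/16)/4 on |01>, -(sqrt(2) + sqrt(6))*cos(5*pi/16)/4 on |10>, (-sqrt(6) + sqrt(2))*sin(5*pi/16)/4 on |11>. Key observation: gates 4-11 undo each other exactly, leaving only the rest of the circuit to track.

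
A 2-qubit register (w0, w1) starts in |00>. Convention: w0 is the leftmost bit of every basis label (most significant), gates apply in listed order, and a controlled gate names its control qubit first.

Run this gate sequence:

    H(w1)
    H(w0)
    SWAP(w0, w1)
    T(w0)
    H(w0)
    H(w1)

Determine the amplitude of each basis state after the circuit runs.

The final amplitudes are 1/2 + exp(I*pi/4)/2 on |00>, 0 on |01>, 1/2 - exp(I*pi/4)/2 on |10>, 0 on |11>.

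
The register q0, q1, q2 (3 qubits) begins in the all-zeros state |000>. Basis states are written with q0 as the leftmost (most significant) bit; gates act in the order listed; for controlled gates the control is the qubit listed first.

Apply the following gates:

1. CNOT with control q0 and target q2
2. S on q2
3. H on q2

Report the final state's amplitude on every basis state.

After the circuit, the state carries amplitude sqrt(2)/2 on |000>, sqrt(2)/2 on |001>, and 0 on every other basis state.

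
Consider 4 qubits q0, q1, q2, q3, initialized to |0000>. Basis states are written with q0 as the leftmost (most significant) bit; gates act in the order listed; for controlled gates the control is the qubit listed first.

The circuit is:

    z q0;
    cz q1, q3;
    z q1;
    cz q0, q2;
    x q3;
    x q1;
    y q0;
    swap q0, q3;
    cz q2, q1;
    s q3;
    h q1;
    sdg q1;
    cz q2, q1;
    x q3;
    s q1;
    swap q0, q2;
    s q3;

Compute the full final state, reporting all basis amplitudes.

The resulting statevector has amplitude -sqrt(2)/2 on |0010>, sqrt(2)/2 on |0110>, and 0 on every other basis state.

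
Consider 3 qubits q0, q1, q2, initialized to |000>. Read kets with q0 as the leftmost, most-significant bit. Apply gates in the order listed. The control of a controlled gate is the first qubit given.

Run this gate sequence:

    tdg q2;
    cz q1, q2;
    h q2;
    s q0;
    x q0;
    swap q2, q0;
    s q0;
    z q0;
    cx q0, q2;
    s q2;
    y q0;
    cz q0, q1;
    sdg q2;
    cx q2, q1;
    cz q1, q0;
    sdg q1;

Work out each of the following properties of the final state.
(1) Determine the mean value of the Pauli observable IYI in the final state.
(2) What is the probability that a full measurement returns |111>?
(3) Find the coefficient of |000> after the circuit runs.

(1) In the final state, IYI has expectation 0.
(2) A full measurement returns |111> with probability 1/2.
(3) |000> carries amplitude -sqrt(2)/2 in the final state.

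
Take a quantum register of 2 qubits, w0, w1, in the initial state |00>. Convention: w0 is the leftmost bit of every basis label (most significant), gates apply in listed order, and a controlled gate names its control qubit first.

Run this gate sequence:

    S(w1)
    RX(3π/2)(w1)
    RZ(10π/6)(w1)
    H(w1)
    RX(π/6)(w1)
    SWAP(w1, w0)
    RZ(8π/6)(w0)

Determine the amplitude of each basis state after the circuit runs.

After the circuit, the state carries amplitude -sqrt(6)*(1 + I)/8 - sqrt(6)*exp(2*I*pi/3)/8 + sqrt(2)*(1 - I)/8 - sqrt(2)*exp(2*I*pi/3)/8 - sqrt(2)*exp(I*pi/6)/8 + sqrt(6)*exp(I*pi/6)/8 on |00>, 0 on |01>, (sqrt(2) + sqrt(6) + (-sqrt(6) - sqrt(2) - sqrt(6)*I + sqrt(2)*I)*exp(I*pi/6) - sqrt(6)*I + sqrt(2)*I)*exp(5*I*pi/6)/8 on |10>, 0 on |11>.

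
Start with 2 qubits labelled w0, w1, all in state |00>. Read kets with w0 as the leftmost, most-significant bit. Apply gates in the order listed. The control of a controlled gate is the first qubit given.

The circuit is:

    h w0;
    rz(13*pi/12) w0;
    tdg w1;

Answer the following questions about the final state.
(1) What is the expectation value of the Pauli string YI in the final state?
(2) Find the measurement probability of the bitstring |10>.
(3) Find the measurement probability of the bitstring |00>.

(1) The expectation value of YI is -sqrt(6)/4 + sqrt(2)/4.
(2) The probability of measuring |10> is 1/2.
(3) The probability of measuring |00> is 1/2.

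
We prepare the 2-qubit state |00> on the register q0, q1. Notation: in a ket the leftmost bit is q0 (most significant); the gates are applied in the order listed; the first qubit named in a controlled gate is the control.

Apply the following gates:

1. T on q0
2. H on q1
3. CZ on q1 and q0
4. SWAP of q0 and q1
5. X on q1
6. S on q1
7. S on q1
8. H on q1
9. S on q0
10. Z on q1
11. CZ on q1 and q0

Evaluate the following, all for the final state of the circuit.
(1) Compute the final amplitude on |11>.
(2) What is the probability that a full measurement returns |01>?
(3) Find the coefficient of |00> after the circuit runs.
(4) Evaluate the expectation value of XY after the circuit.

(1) The amplitude on |11> is I/2.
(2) Outcome |01> occurs with probability 1/4.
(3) The final state's coefficient on |00> equals -1/2.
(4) In the final state, XY has expectation -1.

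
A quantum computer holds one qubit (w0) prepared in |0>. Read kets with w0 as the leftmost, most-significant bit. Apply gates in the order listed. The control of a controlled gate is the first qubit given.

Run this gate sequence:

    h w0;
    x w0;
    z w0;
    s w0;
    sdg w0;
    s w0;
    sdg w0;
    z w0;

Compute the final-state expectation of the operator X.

The observable X averages to 1.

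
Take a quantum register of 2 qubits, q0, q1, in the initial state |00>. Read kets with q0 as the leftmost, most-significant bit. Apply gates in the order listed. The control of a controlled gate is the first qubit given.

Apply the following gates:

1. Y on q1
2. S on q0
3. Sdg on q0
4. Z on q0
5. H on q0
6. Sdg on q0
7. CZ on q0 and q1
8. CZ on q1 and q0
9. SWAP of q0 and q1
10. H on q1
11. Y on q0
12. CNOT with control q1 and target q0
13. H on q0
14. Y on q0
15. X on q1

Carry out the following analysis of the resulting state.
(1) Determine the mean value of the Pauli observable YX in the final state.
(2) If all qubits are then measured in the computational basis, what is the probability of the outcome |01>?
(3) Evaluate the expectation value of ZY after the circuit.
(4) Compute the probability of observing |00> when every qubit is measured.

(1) In the final state, YX has expectation -1. Key observation: the block from step 2 through step 3 cancels to the identity and can be dropped.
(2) A full measurement returns |01> with probability 1/4.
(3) The observable ZY averages to 1.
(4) The probability of measuring |00> is 1/4.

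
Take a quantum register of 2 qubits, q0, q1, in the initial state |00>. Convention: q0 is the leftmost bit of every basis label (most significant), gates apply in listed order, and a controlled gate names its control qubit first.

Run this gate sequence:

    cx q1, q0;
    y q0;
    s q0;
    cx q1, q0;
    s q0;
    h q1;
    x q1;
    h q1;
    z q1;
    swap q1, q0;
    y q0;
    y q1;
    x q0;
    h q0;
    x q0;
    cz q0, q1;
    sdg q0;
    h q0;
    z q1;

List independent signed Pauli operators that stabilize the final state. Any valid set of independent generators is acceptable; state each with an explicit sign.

The final state is stabilized by the group generated by +YI, +IZ; other independent generating sets are equally valid.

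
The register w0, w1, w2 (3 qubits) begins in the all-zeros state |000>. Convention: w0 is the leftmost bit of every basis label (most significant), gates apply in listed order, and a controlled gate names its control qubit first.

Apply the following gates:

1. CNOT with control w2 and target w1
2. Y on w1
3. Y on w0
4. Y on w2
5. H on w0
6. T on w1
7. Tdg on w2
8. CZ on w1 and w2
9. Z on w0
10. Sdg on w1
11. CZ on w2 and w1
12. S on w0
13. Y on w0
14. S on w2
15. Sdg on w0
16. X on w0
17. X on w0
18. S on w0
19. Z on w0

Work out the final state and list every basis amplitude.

The final amplitudes are -sqrt(2)*I/2 on |011>, -sqrt(2)/2 on |111>, and 0 on every other basis state. Key observation: the block from step 15 through step 18 cancels to the identity and can be dropped.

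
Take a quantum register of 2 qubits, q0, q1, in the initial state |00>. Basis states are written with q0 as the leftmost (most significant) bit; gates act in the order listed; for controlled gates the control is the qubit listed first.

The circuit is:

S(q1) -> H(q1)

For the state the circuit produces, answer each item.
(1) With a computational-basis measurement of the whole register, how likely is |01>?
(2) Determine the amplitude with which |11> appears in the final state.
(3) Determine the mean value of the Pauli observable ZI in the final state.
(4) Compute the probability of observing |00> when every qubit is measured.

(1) Outcome |01> occurs with probability 1/2.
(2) |11> carries amplitude 0 in the final state.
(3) The observable ZI averages to 1.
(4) The probability of measuring |00> is 1/2.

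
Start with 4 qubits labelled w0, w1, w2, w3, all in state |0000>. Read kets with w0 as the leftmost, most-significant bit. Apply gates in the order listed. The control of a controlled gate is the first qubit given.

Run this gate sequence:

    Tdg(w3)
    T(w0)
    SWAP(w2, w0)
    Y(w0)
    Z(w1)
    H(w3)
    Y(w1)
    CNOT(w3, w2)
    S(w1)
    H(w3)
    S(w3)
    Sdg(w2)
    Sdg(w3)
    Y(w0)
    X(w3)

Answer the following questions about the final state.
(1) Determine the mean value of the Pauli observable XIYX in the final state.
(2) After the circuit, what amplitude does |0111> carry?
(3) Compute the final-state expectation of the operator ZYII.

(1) The expectation value of XIYX is 0.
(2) The final state's coefficient on |0111> equals I/2.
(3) The observable ZYII averages to 0.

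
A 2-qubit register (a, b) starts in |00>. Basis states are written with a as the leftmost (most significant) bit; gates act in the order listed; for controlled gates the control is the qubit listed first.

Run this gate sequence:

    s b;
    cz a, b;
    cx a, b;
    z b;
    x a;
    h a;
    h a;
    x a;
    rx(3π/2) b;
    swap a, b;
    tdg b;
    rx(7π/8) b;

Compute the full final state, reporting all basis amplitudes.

The final amplitudes are -sqrt(2)*sin(pi/16)/2 on |00>, sqrt(2)*I*cos(pi/16)/2 on |01>, -sqrt(2)*I*sin(pi/16)/2 on |10>, -sqrt(2)*cos(pi/16)/2 on |11>. Key observation: gates 5-8 undo each other exactly, leaving only the rest of the circuit to track.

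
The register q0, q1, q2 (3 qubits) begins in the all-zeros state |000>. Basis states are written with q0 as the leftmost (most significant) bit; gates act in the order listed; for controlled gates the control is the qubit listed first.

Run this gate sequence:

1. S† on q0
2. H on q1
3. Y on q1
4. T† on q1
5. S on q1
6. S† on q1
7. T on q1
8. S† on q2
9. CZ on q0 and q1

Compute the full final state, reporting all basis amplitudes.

The final amplitudes are -sqrt(2)*I/2 on |000>, sqrt(2)*I/2 on |010>, and 0 on every other basis state. Key observation: gates 4-7 undo each other exactly, leaving only the rest of the circuit to track.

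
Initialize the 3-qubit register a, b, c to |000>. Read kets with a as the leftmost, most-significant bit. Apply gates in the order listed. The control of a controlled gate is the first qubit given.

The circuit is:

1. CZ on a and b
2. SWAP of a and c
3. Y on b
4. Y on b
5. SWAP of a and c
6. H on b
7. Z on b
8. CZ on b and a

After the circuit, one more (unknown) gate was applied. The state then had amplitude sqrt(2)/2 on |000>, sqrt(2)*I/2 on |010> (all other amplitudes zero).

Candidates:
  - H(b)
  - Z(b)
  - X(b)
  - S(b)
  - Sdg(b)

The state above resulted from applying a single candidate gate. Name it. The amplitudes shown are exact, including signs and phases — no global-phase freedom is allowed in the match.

The unique candidate consistent with the amplitudes is Sdg(b). Key observation: the block from step 2 through step 5 cancels to the identity and can be dropped.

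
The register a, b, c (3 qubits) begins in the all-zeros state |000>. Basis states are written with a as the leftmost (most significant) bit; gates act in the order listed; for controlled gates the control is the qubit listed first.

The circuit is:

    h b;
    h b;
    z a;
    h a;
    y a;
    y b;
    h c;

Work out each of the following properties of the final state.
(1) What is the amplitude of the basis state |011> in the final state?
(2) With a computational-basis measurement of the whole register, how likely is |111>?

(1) The amplitude on |011> is 1/2.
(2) Outcome |111> occurs with probability 1/4.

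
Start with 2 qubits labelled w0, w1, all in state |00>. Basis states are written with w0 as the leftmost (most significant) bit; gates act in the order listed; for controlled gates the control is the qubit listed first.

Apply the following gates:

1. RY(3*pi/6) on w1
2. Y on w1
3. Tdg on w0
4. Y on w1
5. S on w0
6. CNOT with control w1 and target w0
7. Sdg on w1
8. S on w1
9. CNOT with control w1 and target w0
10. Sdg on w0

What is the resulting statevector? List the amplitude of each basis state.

After the circuit, the state carries amplitude sqrt(2)/2 on |00>, sqrt(2)/2 on |01>, 0 on |10>, 0 on |11>. Key observation: gates 5-10 undo each other exactly, leaving only the rest of the circuit to track.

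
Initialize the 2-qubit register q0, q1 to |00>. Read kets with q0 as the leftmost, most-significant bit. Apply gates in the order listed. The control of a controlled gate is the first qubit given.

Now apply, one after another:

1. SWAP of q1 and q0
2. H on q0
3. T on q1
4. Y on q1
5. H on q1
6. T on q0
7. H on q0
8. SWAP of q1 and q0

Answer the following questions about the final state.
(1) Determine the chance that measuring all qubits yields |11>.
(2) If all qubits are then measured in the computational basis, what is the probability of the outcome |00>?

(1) The probability of measuring |11> is 1/4 - sqrt(2)/8.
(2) A full measurement returns |00> with probability sqrt(2)/8 + 1/4.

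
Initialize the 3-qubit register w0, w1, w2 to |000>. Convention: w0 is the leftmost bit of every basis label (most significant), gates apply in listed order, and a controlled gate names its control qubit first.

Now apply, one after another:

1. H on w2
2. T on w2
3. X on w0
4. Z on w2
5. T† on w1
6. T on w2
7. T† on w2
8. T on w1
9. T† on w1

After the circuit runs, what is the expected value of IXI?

The observable IXI averages to 0. Key observation: steps 5-8 multiply out to the identity, so the circuit reduces to the remaining gates.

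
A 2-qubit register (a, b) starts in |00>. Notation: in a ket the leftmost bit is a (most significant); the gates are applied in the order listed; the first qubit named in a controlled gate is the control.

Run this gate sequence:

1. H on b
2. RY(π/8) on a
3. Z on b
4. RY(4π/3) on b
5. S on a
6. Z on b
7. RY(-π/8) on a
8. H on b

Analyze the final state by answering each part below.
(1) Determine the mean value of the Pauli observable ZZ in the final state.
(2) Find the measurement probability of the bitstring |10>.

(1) The observable ZZ averages to -1/4 - sqrt(2)/8.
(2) A full measurement returns |10> with probability 1/16 - sqrt(2)/32.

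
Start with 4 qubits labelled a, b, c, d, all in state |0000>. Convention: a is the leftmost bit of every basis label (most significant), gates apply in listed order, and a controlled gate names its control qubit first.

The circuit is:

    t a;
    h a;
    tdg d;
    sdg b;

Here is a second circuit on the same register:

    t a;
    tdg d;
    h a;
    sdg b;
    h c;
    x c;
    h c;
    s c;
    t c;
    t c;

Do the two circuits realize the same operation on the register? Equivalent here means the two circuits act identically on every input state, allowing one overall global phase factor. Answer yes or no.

Yes — the two circuits implement the same unitary up to a global phase.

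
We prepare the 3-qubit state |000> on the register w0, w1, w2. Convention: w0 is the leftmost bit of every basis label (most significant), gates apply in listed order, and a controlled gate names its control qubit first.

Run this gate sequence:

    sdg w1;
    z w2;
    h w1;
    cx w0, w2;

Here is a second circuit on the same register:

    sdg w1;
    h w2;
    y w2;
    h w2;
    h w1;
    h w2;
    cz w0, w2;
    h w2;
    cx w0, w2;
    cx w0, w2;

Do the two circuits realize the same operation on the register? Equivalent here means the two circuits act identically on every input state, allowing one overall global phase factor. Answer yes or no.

No, they are not equivalent — no single phase factor reconciles the two unitaries.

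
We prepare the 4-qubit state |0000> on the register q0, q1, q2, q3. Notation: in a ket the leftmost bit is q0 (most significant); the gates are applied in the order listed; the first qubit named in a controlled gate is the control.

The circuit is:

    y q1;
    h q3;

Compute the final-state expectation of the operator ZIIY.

The expectation value of ZIIY is 0.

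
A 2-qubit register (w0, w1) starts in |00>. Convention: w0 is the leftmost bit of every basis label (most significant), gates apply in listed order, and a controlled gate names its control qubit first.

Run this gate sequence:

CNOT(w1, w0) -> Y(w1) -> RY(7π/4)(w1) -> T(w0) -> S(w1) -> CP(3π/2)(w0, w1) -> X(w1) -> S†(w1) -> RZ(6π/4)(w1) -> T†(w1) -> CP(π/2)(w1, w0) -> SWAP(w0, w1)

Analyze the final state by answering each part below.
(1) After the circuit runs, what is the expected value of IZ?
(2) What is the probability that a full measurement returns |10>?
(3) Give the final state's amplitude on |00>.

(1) In the final state, IZ has expectation 1.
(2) The probability of measuring |10> is 1/2 - sqrt(2)/4.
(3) The final state's coefficient on |00> equals -sqrt(sqrt(2) + 2)*exp(I*pi/4)/2.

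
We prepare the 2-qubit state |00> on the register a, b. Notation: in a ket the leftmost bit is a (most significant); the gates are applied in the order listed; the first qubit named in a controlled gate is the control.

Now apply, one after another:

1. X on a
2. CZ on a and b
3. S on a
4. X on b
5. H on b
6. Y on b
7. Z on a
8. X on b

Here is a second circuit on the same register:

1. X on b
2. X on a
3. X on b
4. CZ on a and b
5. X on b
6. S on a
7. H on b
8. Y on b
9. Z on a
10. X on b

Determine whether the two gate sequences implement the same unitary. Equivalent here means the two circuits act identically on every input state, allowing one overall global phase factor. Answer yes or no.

Yes: on every input state the two circuits agree up to one overall phase factor.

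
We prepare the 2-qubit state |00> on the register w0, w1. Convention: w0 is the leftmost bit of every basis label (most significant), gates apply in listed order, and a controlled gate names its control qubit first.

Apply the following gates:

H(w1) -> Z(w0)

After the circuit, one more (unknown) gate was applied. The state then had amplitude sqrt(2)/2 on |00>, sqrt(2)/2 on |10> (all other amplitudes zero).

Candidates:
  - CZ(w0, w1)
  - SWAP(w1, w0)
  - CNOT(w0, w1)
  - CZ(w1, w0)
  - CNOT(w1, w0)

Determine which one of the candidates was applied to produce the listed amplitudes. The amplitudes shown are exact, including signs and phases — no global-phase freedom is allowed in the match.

It was SWAP(w1, w0) that produced the state shown.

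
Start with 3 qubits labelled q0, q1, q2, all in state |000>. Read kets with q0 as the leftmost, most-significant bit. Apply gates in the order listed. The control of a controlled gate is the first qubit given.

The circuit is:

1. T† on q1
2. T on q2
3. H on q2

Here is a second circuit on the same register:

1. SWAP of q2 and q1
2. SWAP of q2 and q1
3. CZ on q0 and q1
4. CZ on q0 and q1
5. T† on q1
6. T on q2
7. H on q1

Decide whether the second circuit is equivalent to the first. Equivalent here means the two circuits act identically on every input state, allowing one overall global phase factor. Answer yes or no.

No: there is an input state on which the two circuits produce genuinely different outputs (not merely differing by a phase).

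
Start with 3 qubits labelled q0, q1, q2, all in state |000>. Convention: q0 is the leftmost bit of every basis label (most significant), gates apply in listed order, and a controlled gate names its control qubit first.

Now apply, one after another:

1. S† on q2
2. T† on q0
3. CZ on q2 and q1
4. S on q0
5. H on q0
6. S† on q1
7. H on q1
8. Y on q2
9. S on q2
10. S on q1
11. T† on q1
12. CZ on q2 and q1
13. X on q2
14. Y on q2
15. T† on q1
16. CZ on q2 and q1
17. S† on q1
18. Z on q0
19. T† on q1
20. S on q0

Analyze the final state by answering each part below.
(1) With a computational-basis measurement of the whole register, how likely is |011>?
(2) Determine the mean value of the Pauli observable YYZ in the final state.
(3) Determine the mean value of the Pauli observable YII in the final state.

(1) The probability of measuring |011> is 1/4.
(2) The observable YYZ averages to -sqrt(2)/2.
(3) In the final state, YII has expectation -1.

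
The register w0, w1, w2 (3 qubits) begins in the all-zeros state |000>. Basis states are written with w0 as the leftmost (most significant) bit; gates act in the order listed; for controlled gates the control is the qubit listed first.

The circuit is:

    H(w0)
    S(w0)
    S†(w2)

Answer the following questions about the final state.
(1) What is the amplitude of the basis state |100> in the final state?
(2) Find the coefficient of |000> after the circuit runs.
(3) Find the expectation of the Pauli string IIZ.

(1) The amplitude on |100> is sqrt(2)*I/2.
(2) The amplitude on |000> is sqrt(2)/2.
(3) The expectation value of IIZ is 1.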